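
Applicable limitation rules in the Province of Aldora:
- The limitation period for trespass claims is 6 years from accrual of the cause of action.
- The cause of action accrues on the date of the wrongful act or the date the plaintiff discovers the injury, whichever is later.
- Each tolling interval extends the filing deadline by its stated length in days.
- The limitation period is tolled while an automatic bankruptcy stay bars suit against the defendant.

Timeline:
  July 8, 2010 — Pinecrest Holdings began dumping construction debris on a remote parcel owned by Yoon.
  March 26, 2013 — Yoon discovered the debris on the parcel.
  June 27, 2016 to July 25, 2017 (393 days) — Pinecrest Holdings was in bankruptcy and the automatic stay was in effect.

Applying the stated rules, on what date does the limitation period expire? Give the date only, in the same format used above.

Because discovery on March 26, 2013 post-dates the July 8, 2010 act, accrual under the later-of rule falls on March 26, 2013.
6 years from March 26, 2013 is March 26, 2019.
Because the automatic bankruptcy stay ran from June 27, 2016 to July 25, 2017, the deadline is extended by 393 days to April 22, 2020.

April 22, 2020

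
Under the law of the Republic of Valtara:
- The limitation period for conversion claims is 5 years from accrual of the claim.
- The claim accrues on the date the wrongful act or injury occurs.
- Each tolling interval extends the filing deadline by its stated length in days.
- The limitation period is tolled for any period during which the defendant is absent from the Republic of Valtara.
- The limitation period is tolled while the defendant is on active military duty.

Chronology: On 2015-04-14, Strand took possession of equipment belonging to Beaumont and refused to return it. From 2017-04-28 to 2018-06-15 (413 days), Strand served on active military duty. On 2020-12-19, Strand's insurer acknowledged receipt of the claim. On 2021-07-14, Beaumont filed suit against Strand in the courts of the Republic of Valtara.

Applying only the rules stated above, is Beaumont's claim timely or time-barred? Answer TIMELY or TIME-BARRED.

TIME-BARRED

The claim accrued on 2015-04-14, the date of the act.
5 years from 2015-04-14 is 2020-04-14.
The defendant's active military service from 2017-04-28 to 2018-06-15 tolled the period for 413 days, extending the deadline to 2021-06-01.
Nothing else in the chronology tolls or restarts the period.
Beaumont filed on 2021-07-14, after the 2021-06-01 deadline, so the action is time-barred.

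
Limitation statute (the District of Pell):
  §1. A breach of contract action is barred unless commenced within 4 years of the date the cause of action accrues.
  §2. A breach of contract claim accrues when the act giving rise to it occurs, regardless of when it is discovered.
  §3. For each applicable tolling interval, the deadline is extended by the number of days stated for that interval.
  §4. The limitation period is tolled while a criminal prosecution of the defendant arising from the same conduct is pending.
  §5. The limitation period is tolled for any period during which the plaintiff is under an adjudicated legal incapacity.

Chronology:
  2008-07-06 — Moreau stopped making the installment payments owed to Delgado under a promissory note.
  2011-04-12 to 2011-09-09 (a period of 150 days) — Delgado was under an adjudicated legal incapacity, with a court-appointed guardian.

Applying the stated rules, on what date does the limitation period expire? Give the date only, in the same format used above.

2012-12-03

The claim accrued on 2008-07-06, when the wrongful act occurred.
4 years from 2008-07-06 is 2012-07-06.
Because the plaintiff's legal incapacity ran from 2011-04-12 to 2011-09-09, the deadline is extended by 150 days to 2012-12-03.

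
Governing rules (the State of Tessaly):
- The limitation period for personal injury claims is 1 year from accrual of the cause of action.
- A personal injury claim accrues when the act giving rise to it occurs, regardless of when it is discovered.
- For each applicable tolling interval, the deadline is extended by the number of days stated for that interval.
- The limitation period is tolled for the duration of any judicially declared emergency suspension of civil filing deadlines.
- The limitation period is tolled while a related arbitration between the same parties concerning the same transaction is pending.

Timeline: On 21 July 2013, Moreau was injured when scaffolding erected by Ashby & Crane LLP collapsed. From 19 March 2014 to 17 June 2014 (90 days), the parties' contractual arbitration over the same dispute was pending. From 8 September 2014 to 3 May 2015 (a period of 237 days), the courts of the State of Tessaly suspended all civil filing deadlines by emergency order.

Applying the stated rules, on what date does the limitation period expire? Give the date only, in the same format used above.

13 June 2015

The limitation period began to run on 21 July 2013.
The untolled deadline — 1 year after 21 July 2013 — is 21 July 2014.
The pending related arbitration from 19 March 2014 to 17 June 2014 tolled the period for 90 days, extending the deadline to 19 October 2014.
The emergency suspension of filing deadlines from 8 September 2014 to 3 May 2015 tolled the period for 237 days, extending the deadline to 13 June 2015.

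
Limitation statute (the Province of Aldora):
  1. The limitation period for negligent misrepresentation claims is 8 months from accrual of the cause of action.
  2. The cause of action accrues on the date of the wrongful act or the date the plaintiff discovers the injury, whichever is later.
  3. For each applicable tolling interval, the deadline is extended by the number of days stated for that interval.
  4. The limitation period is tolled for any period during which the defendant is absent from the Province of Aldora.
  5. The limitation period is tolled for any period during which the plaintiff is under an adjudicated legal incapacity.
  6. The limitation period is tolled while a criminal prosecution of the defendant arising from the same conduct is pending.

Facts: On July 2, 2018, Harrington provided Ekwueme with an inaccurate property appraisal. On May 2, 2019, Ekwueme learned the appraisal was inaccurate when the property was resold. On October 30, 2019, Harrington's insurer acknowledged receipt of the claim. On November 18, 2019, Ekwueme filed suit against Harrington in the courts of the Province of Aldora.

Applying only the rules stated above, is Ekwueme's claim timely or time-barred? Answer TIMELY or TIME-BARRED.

Because discovery on May 2, 2019 post-dates the July 2, 2018 act, accrual under the later-of rule falls on May 2, 2019.
Adding the 8 months base period to May 2, 2019 gives a deadline of January 2, 2020, before any tolling.
Nothing else in the chronology tolls or restarts the period.
Ekwueme filed on November 18, 2019, before the January 2, 2020 deadline, so the action is timely.

TIMELY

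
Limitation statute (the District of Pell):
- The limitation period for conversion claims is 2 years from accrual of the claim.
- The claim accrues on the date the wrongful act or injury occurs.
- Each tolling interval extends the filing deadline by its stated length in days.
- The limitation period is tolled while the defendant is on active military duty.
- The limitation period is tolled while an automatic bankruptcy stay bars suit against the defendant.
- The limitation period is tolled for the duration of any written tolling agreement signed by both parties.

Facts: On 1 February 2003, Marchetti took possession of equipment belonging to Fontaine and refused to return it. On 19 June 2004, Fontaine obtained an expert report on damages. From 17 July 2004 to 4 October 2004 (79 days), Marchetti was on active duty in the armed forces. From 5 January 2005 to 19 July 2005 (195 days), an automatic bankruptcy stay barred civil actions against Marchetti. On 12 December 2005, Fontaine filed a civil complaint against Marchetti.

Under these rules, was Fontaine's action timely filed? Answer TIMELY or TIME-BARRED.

TIME-BARRED

The claim accrued on 1 February 2003, when the wrongful act occurred.
The untolled deadline — 2 years after 1 February 2003 — is 1 February 2005.
The period was tolled for 79 days by the defendant's active military service (17 July 2004 to 4 October 2004), pushing the deadline to 21 April 2005.
The automatic bankruptcy stay from 5 January 2005 to 19 July 2005 tolled the period for 195 days, extending the deadline to 2 November 2005.
Nothing else in the chronology tolls or restarts the period.
The 12 December 2005 filing falls after the 2 November 2005 deadline; the claim is time-barred.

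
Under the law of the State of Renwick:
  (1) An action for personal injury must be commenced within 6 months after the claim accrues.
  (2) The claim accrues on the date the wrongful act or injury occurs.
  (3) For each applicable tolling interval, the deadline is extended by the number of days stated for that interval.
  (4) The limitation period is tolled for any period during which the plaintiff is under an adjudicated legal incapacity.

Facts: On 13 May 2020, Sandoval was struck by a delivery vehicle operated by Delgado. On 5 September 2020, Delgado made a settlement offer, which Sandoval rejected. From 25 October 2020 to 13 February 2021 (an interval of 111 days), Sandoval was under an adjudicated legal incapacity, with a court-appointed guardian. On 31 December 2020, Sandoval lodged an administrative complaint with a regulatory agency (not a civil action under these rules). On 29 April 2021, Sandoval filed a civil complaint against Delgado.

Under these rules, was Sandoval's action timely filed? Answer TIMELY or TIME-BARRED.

The limitation period began to run on 13 May 2020.
The untolled deadline — 6 months after 13 May 2020 — is 13 November 2020.
The plaintiff's legal incapacity from 25 October 2020 to 13 February 2021 tolled the period for 111 days, extending the deadline to 4 March 2021.
The other events in the timeline have no effect on the limitation period under the stated rules.
The 29 April 2021 filing falls after the 4 March 2021 deadline; the claim is time-barred.

TIME-BARRED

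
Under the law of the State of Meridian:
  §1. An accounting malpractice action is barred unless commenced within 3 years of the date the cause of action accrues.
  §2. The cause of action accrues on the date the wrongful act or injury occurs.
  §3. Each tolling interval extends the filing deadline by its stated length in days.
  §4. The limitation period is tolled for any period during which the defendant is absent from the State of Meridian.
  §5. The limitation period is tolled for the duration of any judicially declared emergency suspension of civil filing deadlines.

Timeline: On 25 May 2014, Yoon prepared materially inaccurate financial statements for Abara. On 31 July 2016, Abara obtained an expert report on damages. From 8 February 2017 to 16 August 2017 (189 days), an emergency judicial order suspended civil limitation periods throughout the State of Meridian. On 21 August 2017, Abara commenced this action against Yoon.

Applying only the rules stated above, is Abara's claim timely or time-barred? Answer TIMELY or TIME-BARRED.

TIMELY

The cause of action accrued on 25 May 2014, the date of the act.
Adding the 3 years base period to 25 May 2014 gives a deadline of 25 May 2017, before any tolling.
The period was tolled for 189 days by the emergency suspension of filing deadlines (8 February 2017 to 16 August 2017), pushing the deadline to 30 November 2017.
The other events in the timeline have no effect on the limitation period under the stated rules.
Filing on 21 August 2017 beat the 30 November 2017 deadline — the action is timely.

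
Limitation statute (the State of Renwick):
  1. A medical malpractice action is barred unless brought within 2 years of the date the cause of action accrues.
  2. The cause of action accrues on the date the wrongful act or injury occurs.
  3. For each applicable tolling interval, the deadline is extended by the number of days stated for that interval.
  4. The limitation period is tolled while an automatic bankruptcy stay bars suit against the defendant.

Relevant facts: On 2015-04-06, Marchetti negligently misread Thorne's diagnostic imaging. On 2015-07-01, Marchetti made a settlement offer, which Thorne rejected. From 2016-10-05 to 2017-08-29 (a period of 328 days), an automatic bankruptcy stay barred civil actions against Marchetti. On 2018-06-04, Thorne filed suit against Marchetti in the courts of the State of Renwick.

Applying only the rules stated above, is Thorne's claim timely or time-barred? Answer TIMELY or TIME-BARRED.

The limitation period began to run on 2015-04-06.
2 years from 2015-04-06 is 2017-04-06.
The automatic bankruptcy stay from 2016-10-05 to 2017-08-29 tolled the period for 328 days, extending the deadline to 2018-02-28.
None of the other events listed affects the running of the period under the stated rules.
The 2018-06-04 filing falls after the 2018-02-28 deadline; the claim is time-barred.

TIME-BARRED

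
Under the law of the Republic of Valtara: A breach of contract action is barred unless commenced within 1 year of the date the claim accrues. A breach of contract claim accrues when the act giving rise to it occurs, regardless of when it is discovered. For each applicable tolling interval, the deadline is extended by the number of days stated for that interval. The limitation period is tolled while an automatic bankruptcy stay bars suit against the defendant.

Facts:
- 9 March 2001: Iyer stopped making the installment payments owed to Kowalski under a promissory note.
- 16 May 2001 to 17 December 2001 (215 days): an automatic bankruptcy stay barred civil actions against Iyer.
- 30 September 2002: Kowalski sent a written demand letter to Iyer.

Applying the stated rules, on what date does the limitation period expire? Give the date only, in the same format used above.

10 October 2002

The claim accrued on 9 March 2001, the date of the act.
The untolled deadline — 1 year after 9 March 2001 — is 9 March 2002.
The period was tolled for 215 days by the automatic bankruptcy stay (16 May 2001 to 17 December 2001), pushing the deadline to 10 October 2002.
None of the other events listed affects the running of the period under the stated rules.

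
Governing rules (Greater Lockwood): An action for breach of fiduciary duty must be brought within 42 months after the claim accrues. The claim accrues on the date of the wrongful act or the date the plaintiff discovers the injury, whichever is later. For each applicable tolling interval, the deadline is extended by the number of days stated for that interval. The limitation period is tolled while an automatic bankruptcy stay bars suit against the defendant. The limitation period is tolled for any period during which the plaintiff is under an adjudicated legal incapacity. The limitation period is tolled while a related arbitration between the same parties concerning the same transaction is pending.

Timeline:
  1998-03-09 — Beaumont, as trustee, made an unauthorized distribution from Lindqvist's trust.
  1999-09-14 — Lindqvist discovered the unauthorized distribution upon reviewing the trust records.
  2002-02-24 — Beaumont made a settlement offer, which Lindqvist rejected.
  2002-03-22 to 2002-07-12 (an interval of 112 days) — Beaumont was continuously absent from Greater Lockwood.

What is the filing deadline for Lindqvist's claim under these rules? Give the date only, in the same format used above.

Because discovery on 1999-09-14 post-dates the 1998-03-09 act, accrual under the later-of rule falls on 1999-09-14.
42 months from 1999-09-14 is 2003-03-14.
No stated provision tolls the period for the defendant's absence, so the interval from 2002-03-22 to 2002-07-12 has no effect on the deadline.
The other events in the timeline have no effect on the limitation period under the stated rules.

2003-03-14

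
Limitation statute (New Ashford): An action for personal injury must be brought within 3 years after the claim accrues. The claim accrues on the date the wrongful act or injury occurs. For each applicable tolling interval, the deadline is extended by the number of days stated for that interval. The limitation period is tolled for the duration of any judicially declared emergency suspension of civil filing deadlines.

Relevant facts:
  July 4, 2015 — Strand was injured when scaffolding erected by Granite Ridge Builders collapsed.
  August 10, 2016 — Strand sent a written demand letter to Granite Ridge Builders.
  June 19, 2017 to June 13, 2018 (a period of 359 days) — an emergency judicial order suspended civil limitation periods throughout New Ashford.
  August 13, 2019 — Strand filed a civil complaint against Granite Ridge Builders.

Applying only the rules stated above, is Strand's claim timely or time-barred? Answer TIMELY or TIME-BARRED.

TIME-BARRED

The claim accrued on July 4, 2015, the date of the act.
3 years from July 4, 2015 is July 4, 2018.
Because the emergency suspension of filing deadlines ran from June 19, 2017 to June 13, 2018, the deadline is extended by 359 days to June 28, 2019.
None of the other events listed affects the running of the period under the stated rules.
Filing on August 13, 2019 missed the June 28, 2019 deadline — the action is time-barred.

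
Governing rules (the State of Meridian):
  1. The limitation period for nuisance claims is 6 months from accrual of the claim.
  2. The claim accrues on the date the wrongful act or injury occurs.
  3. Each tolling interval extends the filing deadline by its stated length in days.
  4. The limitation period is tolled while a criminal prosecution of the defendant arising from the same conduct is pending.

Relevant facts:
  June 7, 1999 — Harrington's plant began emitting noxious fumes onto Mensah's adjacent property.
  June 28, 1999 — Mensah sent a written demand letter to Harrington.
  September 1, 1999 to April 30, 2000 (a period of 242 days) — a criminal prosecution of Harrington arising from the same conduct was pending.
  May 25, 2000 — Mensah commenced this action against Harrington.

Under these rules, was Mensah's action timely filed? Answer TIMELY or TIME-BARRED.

The claim accrued on June 7, 1999, when the wrongful act occurred.
Adding the 6 months base period to June 7, 1999 gives a deadline of December 7, 1999, before any tolling.
Because the pending criminal prosecution ran from September 1, 1999 to April 30, 2000, the deadline is extended by 242 days to August 5, 2000.
The other events in the timeline have no effect on the limitation period under the stated rules.
Mensah filed on May 25, 2000, before the August 5, 2000 deadline, so the action is timely.

TIMELY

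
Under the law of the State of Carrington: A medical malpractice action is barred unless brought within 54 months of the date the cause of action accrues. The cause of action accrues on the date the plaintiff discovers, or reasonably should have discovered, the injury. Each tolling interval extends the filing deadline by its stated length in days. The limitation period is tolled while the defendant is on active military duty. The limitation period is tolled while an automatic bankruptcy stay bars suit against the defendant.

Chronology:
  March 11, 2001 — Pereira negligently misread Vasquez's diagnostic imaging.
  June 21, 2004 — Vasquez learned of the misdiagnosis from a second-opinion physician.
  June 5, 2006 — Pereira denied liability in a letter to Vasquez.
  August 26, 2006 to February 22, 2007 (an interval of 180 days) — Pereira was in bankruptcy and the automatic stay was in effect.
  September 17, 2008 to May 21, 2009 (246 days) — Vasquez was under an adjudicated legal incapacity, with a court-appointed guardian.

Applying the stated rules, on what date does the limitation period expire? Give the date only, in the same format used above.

June 19, 2009

Under the discovery rule, the claim accrued on June 21, 2004, when Vasquez discovered the injury — not on the March 11, 2001 date of the underlying act.
Adding the 54 months base period to June 21, 2004 gives a deadline of December 21, 2008, before any tolling.
The automatic bankruptcy stay from August 26, 2006 to February 22, 2007 tolled the period for 180 days, extending the deadline to June 19, 2009.
The plaintiff's legal incapacity from September 17, 2008 to May 21, 2009 does not toll the period, because no stated rule makes the plaintiff's incapacity a tolling event.
The other events in the timeline have no effect on the limitation period under the stated rules.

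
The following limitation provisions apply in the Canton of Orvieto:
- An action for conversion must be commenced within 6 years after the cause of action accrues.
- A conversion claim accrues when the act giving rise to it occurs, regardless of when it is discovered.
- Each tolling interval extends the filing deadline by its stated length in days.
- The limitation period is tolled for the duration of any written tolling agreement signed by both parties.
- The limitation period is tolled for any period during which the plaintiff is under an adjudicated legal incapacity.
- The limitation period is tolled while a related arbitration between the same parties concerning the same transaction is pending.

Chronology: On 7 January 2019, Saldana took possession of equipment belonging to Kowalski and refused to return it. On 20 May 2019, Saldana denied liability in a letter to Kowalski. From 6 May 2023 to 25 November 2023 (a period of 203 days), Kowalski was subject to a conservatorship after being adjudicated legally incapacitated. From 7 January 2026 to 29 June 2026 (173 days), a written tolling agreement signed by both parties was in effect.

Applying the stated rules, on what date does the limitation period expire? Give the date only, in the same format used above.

29 July 2025

The claim accrued on 7 January 2019, when the wrongful act occurred.
6 years from 7 January 2019 is 7 January 2025.
The plaintiff's legal incapacity from 6 May 2023 to 25 November 2023 tolled the period for 203 days, extending the deadline to 29 July 2025.
The written tolling agreement from 7 January 2026 to 29 June 2026 began after the period had already run on 29 July 2025, so it has no tolling effect.
The other events in the timeline have no effect on the limitation period under the stated rules.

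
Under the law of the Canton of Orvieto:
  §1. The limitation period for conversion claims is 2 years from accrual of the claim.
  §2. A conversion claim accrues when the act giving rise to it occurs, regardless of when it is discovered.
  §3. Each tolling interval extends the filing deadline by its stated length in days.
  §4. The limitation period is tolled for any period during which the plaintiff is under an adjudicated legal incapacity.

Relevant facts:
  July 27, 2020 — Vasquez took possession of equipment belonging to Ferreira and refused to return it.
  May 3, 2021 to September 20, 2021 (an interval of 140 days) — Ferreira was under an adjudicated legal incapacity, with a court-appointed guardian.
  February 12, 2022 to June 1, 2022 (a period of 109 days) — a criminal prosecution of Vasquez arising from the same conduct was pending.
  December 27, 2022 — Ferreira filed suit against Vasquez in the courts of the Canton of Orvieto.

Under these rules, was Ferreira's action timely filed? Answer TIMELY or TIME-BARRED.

TIME-BARRED

The claim accrued on July 27, 2020, the date of the act.
2 years from July 27, 2020 is July 27, 2022.
The period was tolled for 140 days by the plaintiff's legal incapacity (May 3, 2021 to September 20, 2021), pushing the deadline to December 14, 2022.
No stated provision tolls the period for a criminal prosecution, so the interval from February 12, 2022 to June 1, 2022 has no effect on the deadline.
Ferreira filed on December 27, 2022, after the December 14, 2022 deadline, so the action is time-barred.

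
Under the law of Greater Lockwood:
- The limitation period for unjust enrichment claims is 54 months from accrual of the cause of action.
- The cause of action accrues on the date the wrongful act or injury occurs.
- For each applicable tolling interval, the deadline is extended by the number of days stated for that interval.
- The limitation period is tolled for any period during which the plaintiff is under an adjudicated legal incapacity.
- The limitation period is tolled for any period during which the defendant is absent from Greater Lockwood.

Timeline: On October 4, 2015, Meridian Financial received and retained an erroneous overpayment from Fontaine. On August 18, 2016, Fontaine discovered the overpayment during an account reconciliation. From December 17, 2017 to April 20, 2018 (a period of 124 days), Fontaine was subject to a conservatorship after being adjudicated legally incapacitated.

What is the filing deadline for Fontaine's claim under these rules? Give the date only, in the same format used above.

The claim accrued on October 4, 2015, when the wrongful act occurred; under the stated occurrence rule the August 18, 2016 discovery does not delay accrual.
The untolled deadline — 54 months after October 4, 2015 — is April 4, 2020.
Because the plaintiff's legal incapacity ran from December 17, 2017 to April 20, 2018, the deadline is extended by 124 days to August 6, 2020.

August 6, 2020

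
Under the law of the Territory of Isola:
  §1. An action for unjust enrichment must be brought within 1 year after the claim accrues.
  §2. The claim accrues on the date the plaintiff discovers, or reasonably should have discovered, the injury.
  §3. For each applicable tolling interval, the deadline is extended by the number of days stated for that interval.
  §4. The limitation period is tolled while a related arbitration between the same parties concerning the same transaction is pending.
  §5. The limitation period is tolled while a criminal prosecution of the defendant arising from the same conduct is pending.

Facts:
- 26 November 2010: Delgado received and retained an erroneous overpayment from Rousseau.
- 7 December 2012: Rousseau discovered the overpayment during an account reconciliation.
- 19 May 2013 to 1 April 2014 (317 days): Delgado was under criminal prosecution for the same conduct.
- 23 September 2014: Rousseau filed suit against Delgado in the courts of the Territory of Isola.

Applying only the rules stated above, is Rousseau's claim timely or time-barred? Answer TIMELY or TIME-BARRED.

TIMELY

The claim did not accrue until Rousseau discovered the injury on 7 December 2012; the 26 November 2010 act date does not start the clock under the stated rule.
Adding the 1 year base period to 7 December 2012 gives a deadline of 7 December 2013, before any tolling.
Because the pending criminal prosecution ran from 19 May 2013 to 1 April 2014, the deadline is extended by 317 days to 20 October 2014.
The 23 September 2014 filing precedes the 20 October 2014 deadline; the claim is timely.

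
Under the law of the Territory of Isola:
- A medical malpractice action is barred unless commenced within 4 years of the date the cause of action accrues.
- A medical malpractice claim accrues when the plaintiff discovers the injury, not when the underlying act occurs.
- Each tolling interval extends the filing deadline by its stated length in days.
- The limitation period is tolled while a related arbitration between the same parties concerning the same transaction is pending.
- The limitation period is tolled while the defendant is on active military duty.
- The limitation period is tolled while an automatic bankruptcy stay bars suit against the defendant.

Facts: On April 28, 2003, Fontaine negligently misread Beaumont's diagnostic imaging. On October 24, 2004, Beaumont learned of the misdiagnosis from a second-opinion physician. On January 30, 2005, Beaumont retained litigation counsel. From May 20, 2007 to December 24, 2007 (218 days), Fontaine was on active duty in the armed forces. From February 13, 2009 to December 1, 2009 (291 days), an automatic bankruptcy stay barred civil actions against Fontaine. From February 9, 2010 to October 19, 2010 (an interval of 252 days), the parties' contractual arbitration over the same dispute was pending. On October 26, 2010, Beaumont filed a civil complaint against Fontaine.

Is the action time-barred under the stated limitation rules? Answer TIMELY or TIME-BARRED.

TIMELY

The claim did not accrue until Beaumont discovered the injury on October 24, 2004; the April 28, 2003 act date does not start the clock under the stated rule.
The untolled deadline — 4 years after October 24, 2004 — is October 24, 2008.
The period was tolled for 218 days by the defendant's active military service (May 20, 2007 to December 24, 2007), pushing the deadline to May 30, 2009.
The period was tolled for 291 days by the automatic bankruptcy stay (February 13, 2009 to December 1, 2009), pushing the deadline to March 17, 2010.
The pending related arbitration from February 9, 2010 to October 19, 2010 tolled the period for 252 days, extending the deadline to November 24, 2010.
The other events in the timeline have no effect on the limitation period under the stated rules.
Beaumont filed on October 26, 2010, before the November 24, 2010 deadline, so the action is timely.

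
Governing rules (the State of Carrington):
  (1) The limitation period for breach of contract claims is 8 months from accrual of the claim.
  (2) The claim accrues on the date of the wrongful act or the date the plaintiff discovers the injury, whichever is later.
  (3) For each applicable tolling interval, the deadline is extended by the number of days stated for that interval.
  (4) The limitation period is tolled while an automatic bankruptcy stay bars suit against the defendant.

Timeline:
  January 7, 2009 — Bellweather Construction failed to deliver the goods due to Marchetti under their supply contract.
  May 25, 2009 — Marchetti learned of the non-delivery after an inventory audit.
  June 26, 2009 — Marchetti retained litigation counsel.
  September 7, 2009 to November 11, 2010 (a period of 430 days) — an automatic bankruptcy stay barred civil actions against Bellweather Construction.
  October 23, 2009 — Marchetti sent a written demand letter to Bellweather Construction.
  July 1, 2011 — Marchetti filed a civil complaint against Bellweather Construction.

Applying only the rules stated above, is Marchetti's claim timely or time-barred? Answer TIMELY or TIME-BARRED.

TIME-BARRED

The claim accrued on May 25, 2009 — the later of the January 7, 2009 act and the May 25, 2009 discovery.
8 months from May 25, 2009 is January 25, 2010.
Because the automatic bankruptcy stay ran from September 7, 2009 to November 11, 2010, the deadline is extended by 430 days to March 31, 2011.
The other events in the timeline have no effect on the limitation period under the stated rules.
Filing on July 1, 2011 missed the March 31, 2011 deadline — the action is time-barred.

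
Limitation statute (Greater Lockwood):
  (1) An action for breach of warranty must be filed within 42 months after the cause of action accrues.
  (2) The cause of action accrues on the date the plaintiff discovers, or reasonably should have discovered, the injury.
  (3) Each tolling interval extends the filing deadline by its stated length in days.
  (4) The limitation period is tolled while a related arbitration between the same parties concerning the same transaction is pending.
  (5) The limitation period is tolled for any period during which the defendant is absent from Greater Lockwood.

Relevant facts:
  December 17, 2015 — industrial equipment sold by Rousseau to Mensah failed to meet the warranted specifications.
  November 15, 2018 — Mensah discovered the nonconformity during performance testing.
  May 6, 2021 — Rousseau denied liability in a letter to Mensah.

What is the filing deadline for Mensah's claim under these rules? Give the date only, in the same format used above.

May 15, 2022

Accrual is tied to discovery, so the period began on November 15, 2018 rather than on December 17, 2015 when the act occurred.
Adding the 42 months base period to November 15, 2018 gives a deadline of May 15, 2022, before any tolling.
Nothing else in the chronology tolls or restarts the period.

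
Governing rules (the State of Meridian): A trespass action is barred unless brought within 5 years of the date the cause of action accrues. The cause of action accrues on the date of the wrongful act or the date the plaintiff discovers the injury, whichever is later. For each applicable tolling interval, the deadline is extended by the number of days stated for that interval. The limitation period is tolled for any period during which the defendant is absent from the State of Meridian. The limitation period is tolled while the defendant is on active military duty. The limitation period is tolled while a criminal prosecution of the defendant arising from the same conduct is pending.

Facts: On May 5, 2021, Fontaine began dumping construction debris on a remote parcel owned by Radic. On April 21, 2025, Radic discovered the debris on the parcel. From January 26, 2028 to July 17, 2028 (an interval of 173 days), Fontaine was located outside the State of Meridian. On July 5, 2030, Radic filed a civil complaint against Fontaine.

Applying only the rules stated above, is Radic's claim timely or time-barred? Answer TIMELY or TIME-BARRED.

TIMELY

Taking the later of the act (May 5, 2021) and discovery (April 21, 2025), the claim accrued on April 21, 2025.
Adding the 5 years base period to April 21, 2025 gives a deadline of April 21, 2030, before any tolling.
The period was tolled for 173 days by the defendant's absence from the jurisdiction (January 26, 2028 to July 17, 2028), pushing the deadline to October 11, 2030.
The July 5, 2030 filing precedes the October 11, 2030 deadline; the claim is timely.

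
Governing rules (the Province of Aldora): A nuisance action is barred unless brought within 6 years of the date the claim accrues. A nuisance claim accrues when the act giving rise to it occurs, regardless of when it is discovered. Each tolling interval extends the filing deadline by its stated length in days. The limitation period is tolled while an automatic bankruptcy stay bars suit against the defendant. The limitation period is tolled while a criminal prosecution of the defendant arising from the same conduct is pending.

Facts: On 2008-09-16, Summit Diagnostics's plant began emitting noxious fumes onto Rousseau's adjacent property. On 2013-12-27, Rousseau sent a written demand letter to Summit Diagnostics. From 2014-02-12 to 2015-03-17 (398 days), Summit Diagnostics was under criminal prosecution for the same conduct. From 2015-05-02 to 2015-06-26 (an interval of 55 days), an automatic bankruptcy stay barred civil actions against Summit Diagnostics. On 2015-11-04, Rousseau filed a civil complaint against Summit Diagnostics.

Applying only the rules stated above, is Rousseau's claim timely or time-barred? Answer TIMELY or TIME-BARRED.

TIMELY

The claim accrued on 2008-09-16, when the wrongful act occurred.
Adding the 6 years base period to 2008-09-16 gives a deadline of 2014-09-16, before any tolling.
The period was tolled for 398 days by the pending criminal prosecution (2014-02-12 to 2015-03-17), pushing the deadline to 2015-10-19.
The period was tolled for 55 days by the automatic bankruptcy stay (2015-05-02 to 2015-06-26), pushing the deadline to 2015-12-13.
The other events in the timeline have no effect on the limitation period under the stated rules.
Rousseau filed on 2015-11-04, before the 2015-12-13 deadline, so the action is timely.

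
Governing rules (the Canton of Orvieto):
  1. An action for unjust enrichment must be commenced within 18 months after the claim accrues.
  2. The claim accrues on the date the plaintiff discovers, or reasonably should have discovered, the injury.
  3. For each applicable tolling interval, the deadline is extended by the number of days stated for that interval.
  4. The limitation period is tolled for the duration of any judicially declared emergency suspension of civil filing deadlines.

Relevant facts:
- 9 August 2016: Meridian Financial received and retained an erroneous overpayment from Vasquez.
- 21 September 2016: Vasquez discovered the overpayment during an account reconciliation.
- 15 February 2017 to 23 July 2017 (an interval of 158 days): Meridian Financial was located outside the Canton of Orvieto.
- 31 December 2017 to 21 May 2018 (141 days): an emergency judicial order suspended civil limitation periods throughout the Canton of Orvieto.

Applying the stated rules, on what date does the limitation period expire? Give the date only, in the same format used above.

9 August 2018

The claim did not accrue until Vasquez discovered the injury on 21 September 2016; the 9 August 2016 act date does not start the clock under the stated rule.
The untolled deadline — 18 months after 21 September 2016 — is 21 March 2018.
The emergency suspension of filing deadlines from 31 December 2017 to 21 May 2018 tolled the period for 141 days, extending the deadline to 9 August 2018.
Although the defendant's absence ran from 15 February 2017 to 23 July 2017, the stated rules do not make that a tolling event, so it is disregarded.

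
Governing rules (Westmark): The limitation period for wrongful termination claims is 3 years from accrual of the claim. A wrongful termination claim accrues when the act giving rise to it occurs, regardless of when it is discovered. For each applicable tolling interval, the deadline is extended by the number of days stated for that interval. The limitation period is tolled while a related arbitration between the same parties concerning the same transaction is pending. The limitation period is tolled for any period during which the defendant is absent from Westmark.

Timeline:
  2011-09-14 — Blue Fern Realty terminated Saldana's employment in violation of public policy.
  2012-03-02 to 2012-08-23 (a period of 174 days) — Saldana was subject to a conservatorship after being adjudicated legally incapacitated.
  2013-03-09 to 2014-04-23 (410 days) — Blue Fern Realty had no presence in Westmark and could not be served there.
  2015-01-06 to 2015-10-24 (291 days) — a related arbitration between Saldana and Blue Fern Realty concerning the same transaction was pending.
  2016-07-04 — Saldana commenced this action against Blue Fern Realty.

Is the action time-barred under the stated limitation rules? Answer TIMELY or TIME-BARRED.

The claim accrued on 2011-09-14, when the wrongful act occurred.
Adding the 3 years base period to 2011-09-14 gives a deadline of 2014-09-14, before any tolling.
The period was tolled for 410 days by the defendant's absence from the jurisdiction (2013-03-09 to 2014-04-23), pushing the deadline to 2015-10-29.
The period was tolled for 291 days by the pending related arbitration (2015-01-06 to 2015-10-24), pushing the deadline to 2016-08-15.
Although the plaintiff's incapacity ran from 2012-03-02 to 2012-08-23, the stated rules do not make that a tolling event, so it is disregarded.
Saldana filed on 2016-07-04, before the 2016-08-15 deadline, so the action is timely.

TIMELY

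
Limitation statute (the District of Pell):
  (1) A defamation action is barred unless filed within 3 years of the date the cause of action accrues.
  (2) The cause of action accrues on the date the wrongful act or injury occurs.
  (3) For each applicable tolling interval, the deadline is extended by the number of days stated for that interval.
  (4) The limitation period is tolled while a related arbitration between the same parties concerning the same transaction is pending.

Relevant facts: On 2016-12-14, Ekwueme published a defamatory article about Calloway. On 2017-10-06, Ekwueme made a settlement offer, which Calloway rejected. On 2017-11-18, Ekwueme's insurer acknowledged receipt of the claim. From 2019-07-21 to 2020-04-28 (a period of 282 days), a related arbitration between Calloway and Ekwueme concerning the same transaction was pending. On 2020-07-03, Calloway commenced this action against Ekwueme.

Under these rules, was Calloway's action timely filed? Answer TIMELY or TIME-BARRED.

TIMELY

The claim accrued on 2016-12-14, when the wrongful act occurred.
Adding the 3 years base period to 2016-12-14 gives a deadline of 2019-12-14, before any tolling.
The pending related arbitration from 2019-07-21 to 2020-04-28 tolled the period for 282 days, extending the deadline to 2020-09-21.
None of the other events listed affects the running of the period under the stated rules.
Filing on 2020-07-03 beat the 2020-09-21 deadline — the action is timely.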